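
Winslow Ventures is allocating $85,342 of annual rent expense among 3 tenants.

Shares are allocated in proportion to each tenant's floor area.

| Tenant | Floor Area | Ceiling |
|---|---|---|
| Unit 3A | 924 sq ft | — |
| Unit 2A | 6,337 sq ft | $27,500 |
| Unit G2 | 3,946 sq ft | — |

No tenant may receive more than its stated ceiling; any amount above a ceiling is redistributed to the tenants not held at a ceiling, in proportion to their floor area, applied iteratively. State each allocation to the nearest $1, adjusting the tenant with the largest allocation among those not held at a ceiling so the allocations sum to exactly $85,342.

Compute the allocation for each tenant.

Total floor area = 11,207.
Pro-rata shares before constraints: Unit 3A 7,036.32; Unit 2A 48,256.65; Unit G2 30,049.03.
Cap binds for Unit 2A ($27,500); residual $57,842 reallocated over remaining floor area 4,870.
Redistributed shares: Unit 3A 10,974.54 → $10,975; Unit G2 46,867.46 → $46,867.

Unit 3A: $10,975; Unit 2A: $27,500; Unit G2: $46,867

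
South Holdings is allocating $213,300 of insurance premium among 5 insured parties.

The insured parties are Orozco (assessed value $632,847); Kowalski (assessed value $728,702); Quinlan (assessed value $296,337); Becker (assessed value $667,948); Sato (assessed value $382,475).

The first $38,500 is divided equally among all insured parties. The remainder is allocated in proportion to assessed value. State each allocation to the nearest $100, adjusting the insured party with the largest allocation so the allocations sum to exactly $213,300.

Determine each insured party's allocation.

Orozco: $48,500 · Kowalski: $54,800 · Quinlan: $26,800 · Becker: $50,800 · Sato: $32,400

First tranche $38,500 split equally: $7,700 each.
Remainder $174,800 by assessed value (total 2,708,309): Orozco 40,845.29 → $40,800; Kowalski 47,031.97 → $47,000; Quinlan 19,126.22 → $19,100; Becker 43,110.78 → $43,100; Sato 24,685.75 → $24,700.
Rounding difference +$100 on remainder applied to Kowalski.
Totals: Orozco $7,700 + $40,800 = $48,500; Kowalski $7,700 + $47,100 = $54,800; Quinlan $7,700 + $19,100 = $26,800; Becker $7,700 + $43,100 = $50,800; Sato $7,700 + $24,700 = $32,400.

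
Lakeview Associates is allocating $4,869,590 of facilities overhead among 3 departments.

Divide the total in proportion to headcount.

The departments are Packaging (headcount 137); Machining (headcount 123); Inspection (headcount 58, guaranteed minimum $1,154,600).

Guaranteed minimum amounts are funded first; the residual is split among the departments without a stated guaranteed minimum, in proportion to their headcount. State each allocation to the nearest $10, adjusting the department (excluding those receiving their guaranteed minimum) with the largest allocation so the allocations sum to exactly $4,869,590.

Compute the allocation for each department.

Packaging: $1,957,510; Machining: $1,757,480; Inspection: $1,154,600

Guaranteed amounts: Inspection $1,154,600. Balance $3,714,990.
Balance split over remaining headcount 260: Packaging 1,957,513.96 → $1,957,510; Machining 1,757,476.04 → $1,757,480.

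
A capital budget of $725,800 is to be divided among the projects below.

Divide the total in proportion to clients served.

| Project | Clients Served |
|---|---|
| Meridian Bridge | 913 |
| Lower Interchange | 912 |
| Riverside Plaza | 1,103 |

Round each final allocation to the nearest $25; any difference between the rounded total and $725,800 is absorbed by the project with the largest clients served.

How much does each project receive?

Combined clients served = 2,928.
Pro-rata amounts: Meridian Bridge 913/2,928 × $725,800 = 226,316.73; Lower Interchange 912/2,928 × $725,800 = 226,068.85; Riverside Plaza 1,103/2,928 × $725,800 = 273,414.41.
After rounding ($25): Meridian Bridge $226,325; Lower Interchange $226,075; Riverside Plaza $273,425. Sum = $725,825.
Difference $725,800 − $725,825 = −$25 applied to largest clients served (Riverside Plaza): Riverside Plaza becomes $273,400.

Meridian Bridge: $226,325 | Lower Interchange: $226,075 | Riverside Plaza: $273,400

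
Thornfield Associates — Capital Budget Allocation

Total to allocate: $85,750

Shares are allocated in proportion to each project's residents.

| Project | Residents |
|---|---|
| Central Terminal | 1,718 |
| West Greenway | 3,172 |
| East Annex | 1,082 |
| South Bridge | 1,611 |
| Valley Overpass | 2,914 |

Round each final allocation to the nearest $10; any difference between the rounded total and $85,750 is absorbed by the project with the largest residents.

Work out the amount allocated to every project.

Central Terminal: $14,030 · West Greenway: $25,920 · East Annex: $8,840 · South Bridge: $13,160 · Valley Overpass: $23,800

Total residents = 1,718 + 3,172 + 1,082 + 1,611 + 2,914 = 10,497.
Unrounded shares: Central Terminal 14,034.34; West Greenway 25,912.07; East Annex 8,838.86; South Bridge 13,160.26; Valley Overpass 23,804.47.
At nearest $10: Central Terminal $14,030; West Greenway $25,910; East Annex $8,840; South Bridge $13,160; Valley Overpass $23,800. Sum = $85,740.
Difference $85,750 − $85,740 = +$10 applied to largest residents (West Greenway): West Greenway becomes $25,920.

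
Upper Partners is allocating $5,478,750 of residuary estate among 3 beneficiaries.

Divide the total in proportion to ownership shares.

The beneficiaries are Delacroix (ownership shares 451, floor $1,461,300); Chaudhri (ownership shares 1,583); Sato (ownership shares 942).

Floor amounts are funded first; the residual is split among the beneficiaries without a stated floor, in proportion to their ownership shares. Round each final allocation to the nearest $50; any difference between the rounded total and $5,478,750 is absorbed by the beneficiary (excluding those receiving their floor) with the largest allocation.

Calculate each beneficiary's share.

Delacroix: $1,461,300 | Chaudhri: $2,518,650 | Sato: $1,498,800

Minimums first: Delacroix $1,461,300. Residual $4,017,450.
Residual split over remaining ownership shares 2,525: Chaudhri 2,518,662.71 → $2,518,650; Sato 1,498,787.29 → $1,498,800.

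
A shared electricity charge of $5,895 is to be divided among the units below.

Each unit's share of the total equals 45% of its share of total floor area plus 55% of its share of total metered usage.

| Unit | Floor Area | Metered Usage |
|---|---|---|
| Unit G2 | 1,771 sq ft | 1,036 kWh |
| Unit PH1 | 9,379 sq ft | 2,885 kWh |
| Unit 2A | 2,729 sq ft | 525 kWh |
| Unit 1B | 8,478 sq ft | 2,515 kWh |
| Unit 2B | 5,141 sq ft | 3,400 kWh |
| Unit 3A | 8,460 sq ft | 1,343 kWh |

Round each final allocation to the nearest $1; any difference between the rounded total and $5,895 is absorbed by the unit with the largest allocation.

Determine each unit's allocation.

Unit G2: $418 | Unit PH1: $1,491 | Unit 2A: $347 | Unit 1B: $1,322 | Unit 2B: $1,321 | Unit 3A: $996

Floor area total 35,958; metered usage total 11,704.
Composite weights (45% floor area + 55% metered usage): Unit G2 0.0708; Unit PH1 0.2529; Unit 2A 0.0588; Unit 1B 0.2243; Unit 2B 0.2241; Unit 3A 0.1690.
Unrounded shares: Unit G2 417.65; Unit PH1 1,491.13; Unit 2A 346.76; Unit 1B 1,322.16; Unit 2B 1,321.14; Unit 3A 996.16.
After rounding ($1): Unit G2 $418; Unit PH1 $1,491; Unit 2A $347; Unit 1B $1,322; Unit 2B $1,321; Unit 3A $996. Sum = $5,895.
Sum already equals the total — no adjustment.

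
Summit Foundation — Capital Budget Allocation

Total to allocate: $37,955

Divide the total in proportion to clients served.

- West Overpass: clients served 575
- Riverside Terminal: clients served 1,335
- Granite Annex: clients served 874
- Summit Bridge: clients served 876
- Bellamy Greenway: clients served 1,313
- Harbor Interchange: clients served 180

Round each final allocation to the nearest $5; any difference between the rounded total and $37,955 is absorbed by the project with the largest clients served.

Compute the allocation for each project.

West Overpass: $4,235 · Riverside Terminal: $9,835 · Granite Annex: $6,440 · Summit Bridge: $6,450 · Bellamy Greenway: $9,670 · Harbor Interchange: $1,325

Combined clients served = 575 + 1,335 + 874 + 876 + 1,313 + 180 = 5,153.
Proportional shares: West Overpass 4,235.23; Riverside Terminal 9,833.09; Granite Annex 6,437.55; Summit Bridge 6,452.28; Bellamy Greenway 9,671.05; Harbor Interchange 1,325.81.
At nearest $5: West Overpass $4,235; Riverside Terminal $9,835; Granite Annex $6,440; Summit Bridge $6,450; Bellamy Greenway $9,670; Harbor Interchange $1,325. Sum = $37,955.
Rounded total matches; no reconciliation needed.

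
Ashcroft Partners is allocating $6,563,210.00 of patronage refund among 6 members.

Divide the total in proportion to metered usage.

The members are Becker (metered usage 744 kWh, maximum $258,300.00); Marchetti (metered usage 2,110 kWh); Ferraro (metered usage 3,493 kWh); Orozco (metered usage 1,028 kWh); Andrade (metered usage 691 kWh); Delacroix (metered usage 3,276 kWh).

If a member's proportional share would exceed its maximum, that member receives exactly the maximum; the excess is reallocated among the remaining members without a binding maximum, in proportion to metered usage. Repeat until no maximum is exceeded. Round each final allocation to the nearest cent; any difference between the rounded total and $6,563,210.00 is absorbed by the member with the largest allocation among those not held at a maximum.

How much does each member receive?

Becker: $258,300.00; Marchetti: $1,255,270.82; Ferraro: $2,078,038.36; Orozco: $611,572.70; Andrade: $411,086.32; Delacroix: $1,948,941.80

Total metered usage = 11,342.
Pro-rata shares before constraints: Becker 430,526.2070; Marchetti 1,220,981.5817; Ferraro 2,021,274.2488; Orozco 594,866.8559; Andrade 399,857.0014; Delacroix 1,895,704.1051.
Capped: Becker ($258,300.00); remaining pool $6,304,910.00 reallocated over remaining metered usage 10,598.
Shares after redistribution: Marchetti 1,255,270.8152 → $1,255,270.82; Ferraro 2,078,038.3686 → $2,078,038.37; Orozco 611,572.7005 → $611,572.70; Andrade 411,086.3191 → $411,086.32; Delacroix 1,948,941.7966 → $1,948,941.80.
Rounding difference −$0.01 applied to Ferraro → $2,078,038.36.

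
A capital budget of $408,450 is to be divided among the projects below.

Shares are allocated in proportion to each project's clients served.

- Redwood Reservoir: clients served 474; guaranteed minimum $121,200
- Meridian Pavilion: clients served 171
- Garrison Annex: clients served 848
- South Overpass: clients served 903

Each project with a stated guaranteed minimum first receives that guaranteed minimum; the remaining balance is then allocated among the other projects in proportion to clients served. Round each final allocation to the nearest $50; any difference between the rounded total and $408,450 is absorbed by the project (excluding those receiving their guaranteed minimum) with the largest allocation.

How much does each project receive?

Redwood Reservoir: $121,200; Meridian Pavilion: $25,550; Garrison Annex: $126,750; South Overpass: $134,950

Fund the minimums — Redwood Reservoir $121,200. Remaining pool $287,250.
Remaining pool split over remaining clients served 1,922: Meridian Pavilion 25,556.58 → $25,550; Garrison Annex 126,736.73 → $126,750; South Overpass 134,956.69 → $134,950.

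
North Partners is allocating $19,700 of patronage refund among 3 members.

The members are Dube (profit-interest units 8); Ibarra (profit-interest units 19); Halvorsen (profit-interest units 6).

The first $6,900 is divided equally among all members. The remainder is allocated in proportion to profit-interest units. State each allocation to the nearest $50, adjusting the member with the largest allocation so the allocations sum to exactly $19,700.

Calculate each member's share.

$6,900 shared equally gives $2,300 per member.
Remainder $12,800 by profit-interest units (total 33): Dube 3,103.03 → $3,100; Ibarra 7,369.70 → $7,350; Halvorsen 2,327.27 → $2,350.
Totals: Dube $2,300 + $3,100 = $5,400; Ibarra $2,300 + $7,350 = $9,650; Halvorsen $2,300 + $2,350 = $4,650.

Dube: $5,400 · Ibarra: $9,650 · Halvorsen: $4,650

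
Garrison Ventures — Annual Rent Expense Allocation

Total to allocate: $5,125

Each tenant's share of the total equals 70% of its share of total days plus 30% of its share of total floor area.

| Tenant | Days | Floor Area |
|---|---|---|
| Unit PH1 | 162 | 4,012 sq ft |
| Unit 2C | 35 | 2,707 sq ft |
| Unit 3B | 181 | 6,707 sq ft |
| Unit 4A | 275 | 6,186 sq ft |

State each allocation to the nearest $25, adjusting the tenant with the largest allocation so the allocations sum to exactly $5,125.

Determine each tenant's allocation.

Unit PH1: $1,200; Unit 2C: $400; Unit 3B: $1,525; Unit 4A: $2,000

Days total 653; floor area total 19,612.
Composite weights (70% days + 30% floor area): Unit PH1 0.2350; Unit 2C 0.0789; Unit 3B 0.2966; Unit 4A 0.3894.
Unrounded shares: Unit PH1 1,204.53; Unit 2C 404.50; Unit 3B 1,520.19; Unit 4A 1,995.77.
At nearest $25: Unit PH1 $1,200; Unit 2C $400; Unit 3B $1,525; Unit 4A $2,000. Sum = $5,125.
Sum already equals the total — no adjustment.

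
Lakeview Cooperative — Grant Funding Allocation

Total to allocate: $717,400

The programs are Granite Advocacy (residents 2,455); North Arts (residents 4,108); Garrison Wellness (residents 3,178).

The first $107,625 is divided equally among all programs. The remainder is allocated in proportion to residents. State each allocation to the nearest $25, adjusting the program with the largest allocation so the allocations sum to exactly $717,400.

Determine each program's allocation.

First tranche $107,625 split equally: $35,875 each.
Remainder $609,775 by residents (total 9,741): Granite Advocacy 153,680.08 → $153,675; North Arts 257,155.91 → $257,150; Garrison Wellness 198,939.02 → $198,950.
Totals: Granite Advocacy $35,875 + $153,675 = $189,550; North Arts $35,875 + $257,150 = $293,025; Garrison Wellness $35,875 + $198,950 = $234,825.

Granite Advocacy: $189,550 · North Arts: $293,025 · Garrison Wellness: $234,825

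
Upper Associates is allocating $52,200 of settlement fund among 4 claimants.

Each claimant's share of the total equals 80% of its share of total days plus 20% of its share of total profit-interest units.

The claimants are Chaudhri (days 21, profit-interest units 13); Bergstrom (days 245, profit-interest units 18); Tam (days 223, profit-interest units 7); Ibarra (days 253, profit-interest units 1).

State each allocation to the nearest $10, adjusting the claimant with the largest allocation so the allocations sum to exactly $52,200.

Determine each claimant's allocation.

Chaudhri: $4,660 · Bergstrom: $18,610 · Tam: $14,420 · Ibarra: $14,510

Totals — days 742, profit-interest units 39.
Composite weights (80% days + 20% profit-interest units): Chaudhri 0.0893; Bergstrom 0.3565; Tam 0.2763; Ibarra 0.2779.
Raw shares: Chaudhri 4,661.89; Bergstrom 18,607.14; Tam 14,424.36; Ibarra 14,506.61.
After rounding ($10): Chaudhri $4,660; Bergstrom $18,610; Tam $14,420; Ibarra $14,510. Sum = $52,200.
No rounding difference to absorb.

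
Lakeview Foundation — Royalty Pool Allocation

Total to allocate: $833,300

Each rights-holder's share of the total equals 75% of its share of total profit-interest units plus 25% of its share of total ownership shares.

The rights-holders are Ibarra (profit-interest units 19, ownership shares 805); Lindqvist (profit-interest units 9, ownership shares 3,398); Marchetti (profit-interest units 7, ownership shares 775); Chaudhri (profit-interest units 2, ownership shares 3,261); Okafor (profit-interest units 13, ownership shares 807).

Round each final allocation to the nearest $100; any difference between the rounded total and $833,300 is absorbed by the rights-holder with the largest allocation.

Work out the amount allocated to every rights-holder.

Totals — profit-interest units 50, ownership shares 9,046.
Combined weights (75% profit-interest units + 25% ownership shares): Ibarra 0.3072; Lindqvist 0.2289; Marchetti 0.1264; Chaudhri 0.1201; Okafor 0.2173.
Proportional shares: Ibarra 256,029.26; Lindqvist 190,749.79; Marchetti 105,344.37; Chaudhri 100,098.25; Okafor 181,078.32.
Rounded to nearest $100: Ibarra $256,000; Lindqvist $190,700; Marchetti $105,300; Chaudhri $100,100; Okafor $181,100. Sum = $833,200.
Difference $833,300 − $833,200 = +$100 applied to largest allocation (Ibarra): Ibarra becomes $256,100.

Ibarra: $256,100 · Lindqvist: $190,700 · Marchetti: $105,300 · Chaudhri: $100,100 · Okafor: $181,100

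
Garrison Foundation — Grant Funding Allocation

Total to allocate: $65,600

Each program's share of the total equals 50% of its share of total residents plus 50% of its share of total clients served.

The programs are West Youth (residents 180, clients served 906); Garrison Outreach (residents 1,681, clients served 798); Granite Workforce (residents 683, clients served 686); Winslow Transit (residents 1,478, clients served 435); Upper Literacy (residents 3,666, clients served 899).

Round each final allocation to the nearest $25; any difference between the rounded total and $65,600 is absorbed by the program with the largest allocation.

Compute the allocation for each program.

Totals — residents 7,688, clients served 3,724.
Blended shares (50% residents + 50% clients served): West Youth 0.1333; Garrison Outreach 0.2165; Granite Workforce 0.1365; Winslow Transit 0.1545; Upper Literacy 0.3591.
Raw shares: West Youth 8,747.76; Garrison Outreach 14,200.37; Granite Workforce 8,956.05; Winslow Transit 10,137.09; Upper Literacy 23,558.74.
After rounding ($25): West Youth $8,750; Garrison Outreach $14,200; Granite Workforce $8,950; Winslow Transit $10,125; Upper Literacy $23,550. Sum = $65,575.
Difference $65,600 − $65,575 = +$25 applied to largest allocation (Upper Literacy): Upper Literacy becomes $23,575.

West Youth: $8,750 | Garrison Outreach: $14,200 | Granite Workforce: $8,950 | Winslow Transit: $10,125 | Upper Literacy: $23,575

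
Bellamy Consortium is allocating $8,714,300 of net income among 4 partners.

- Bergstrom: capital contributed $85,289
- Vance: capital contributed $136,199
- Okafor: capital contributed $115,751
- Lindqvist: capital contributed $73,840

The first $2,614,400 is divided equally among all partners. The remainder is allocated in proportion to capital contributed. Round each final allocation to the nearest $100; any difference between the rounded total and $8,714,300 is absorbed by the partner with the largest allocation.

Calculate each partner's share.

$2,614,400 shared equally gives $653,600 per partner.
Remainder $6,099,900 by capital contributed (total 411,079): Bergstrom 1,265,582.46 → $1,265,600; Vance 2,021,023.40 → $2,021,000; Okafor 1,717,600.57 → $1,717,600; Lindqvist 1,095,693.57 → $1,095,700.
Totals: Bergstrom $653,600 + $1,265,600 = $1,919,200; Vance $653,600 + $2,021,000 = $2,674,600; Okafor $653,600 + $1,717,600 = $2,371,200; Lindqvist $653,600 + $1,095,700 = $1,749,300.

Bergstrom: $1,919,200 | Vance: $2,674,600 | Okafor: $2,371,200 | Lindqvist: $1,749,300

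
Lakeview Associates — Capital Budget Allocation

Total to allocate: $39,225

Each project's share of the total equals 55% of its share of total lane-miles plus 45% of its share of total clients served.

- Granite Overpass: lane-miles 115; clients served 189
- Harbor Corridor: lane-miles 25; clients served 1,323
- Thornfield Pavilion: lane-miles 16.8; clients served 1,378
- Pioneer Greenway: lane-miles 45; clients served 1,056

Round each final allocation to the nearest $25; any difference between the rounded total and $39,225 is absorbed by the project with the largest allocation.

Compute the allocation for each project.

Lane-miles total 201.8; clients served total 3,946.
Composite weights (55% lane-miles + 45% clients served): Granite Overpass 0.3350; Harbor Corridor 0.2190; Thornfield Pavilion 0.2029; Pioneer Greenway 0.2431.
Unrounded shares: Granite Overpass 13,139.69; Harbor Corridor 8,590.71; Thornfield Pavilion 7,960.10; Pioneer Greenway 9,534.50.
At nearest $25: Granite Overpass $13,150; Harbor Corridor $8,600; Thornfield Pavilion $7,950; Pioneer Greenway $9,525. Sum = $39,225.
Sum already equals the total — no adjustment.

Granite Overpass: $13,150 · Harbor Corridor: $8,600 · Thornfield Pavilion: $7,950 · Pioneer Greenway: $9,525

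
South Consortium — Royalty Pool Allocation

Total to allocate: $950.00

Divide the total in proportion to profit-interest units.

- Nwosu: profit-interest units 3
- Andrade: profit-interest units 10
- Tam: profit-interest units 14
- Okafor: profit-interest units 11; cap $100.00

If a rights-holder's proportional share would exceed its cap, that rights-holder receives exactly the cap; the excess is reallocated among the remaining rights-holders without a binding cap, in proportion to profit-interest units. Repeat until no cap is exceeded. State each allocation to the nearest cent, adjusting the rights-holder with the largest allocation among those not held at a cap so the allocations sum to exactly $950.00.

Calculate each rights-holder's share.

Sum of profit-interest units: 38.
Pro-rata shares before constraints: Nwosu 75.0000; Andrade 250.0000; Tam 350.0000; Okafor 275.0000.
Held at cap: Okafor ($100.00); remaining pool $850.00 reallocated over remaining profit-interest units 27.
Shares after redistribution: Nwosu 94.4444 → $94.44; Andrade 314.8148 → $314.81; Tam 440.7407 → $440.74.
Rounding difference +$0.01 applied to Tam → $440.75.

Nwosu: $94.44 · Andrade: $314.81 · Tam: $440.75 · Okafor: $100.00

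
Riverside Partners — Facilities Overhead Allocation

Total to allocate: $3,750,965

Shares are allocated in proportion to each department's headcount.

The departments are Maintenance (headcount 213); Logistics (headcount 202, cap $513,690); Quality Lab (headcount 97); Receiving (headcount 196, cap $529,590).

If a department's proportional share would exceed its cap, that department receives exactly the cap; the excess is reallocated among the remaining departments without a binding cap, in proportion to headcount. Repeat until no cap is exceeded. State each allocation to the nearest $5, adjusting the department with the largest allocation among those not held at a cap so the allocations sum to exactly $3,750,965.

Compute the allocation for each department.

Maintenance: $1,860,440; Logistics: $513,690; Quality Lab: $847,245; Receiving: $529,590

Headcount total: 708.
Proportional shares (ignoring caps): Maintenance 1,128,468.28; Logistics 1,070,190.58; Quality Lab 513,903.40; Receiving 1,038,402.74.
Cap binds for Logistics ($513,690), Receiving ($529,590); residual $2,707,685 reallocated over remaining headcount 310.
Redistributed shares: Maintenance 1,860,441.63 → $1,860,440; Quality Lab 847,243.37 → $847,245.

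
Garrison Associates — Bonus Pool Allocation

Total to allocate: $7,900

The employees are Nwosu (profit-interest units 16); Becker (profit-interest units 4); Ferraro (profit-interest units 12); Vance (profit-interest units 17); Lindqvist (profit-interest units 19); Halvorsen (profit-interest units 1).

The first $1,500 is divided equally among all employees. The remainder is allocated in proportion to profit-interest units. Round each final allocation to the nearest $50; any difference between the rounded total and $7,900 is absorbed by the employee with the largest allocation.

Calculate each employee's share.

Nwosu: $1,750; Becker: $600; Ferraro: $1,350; Vance: $1,850; Lindqvist: $2,000; Halvorsen: $350

$1,500 shared equally gives $250 per employee.
Remainder $6,400 by profit-interest units (total 69): Nwosu 1,484.06 → $1,500; Becker 371.01 → $350; Ferraro 1,113.04 → $1,100; Vance 1,576.81 → $1,600; Lindqvist 1,762.32 → $1,750; Halvorsen 92.75 → $100.
Totals: Nwosu $250 + $1,500 = $1,750; Becker $250 + $350 = $600; Ferraro $250 + $1,100 = $1,350; Vance $250 + $1,600 = $1,850; Lindqvist $250 + $1,750 = $2,000; Halvorsen $250 + $100 = $350.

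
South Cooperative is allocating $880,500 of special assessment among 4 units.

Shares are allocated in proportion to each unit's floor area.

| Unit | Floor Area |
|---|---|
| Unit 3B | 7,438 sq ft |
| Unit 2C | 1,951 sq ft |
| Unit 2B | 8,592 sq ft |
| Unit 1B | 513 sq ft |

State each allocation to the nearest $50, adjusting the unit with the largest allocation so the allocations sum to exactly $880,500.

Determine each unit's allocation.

Combined floor area = 18,494.
Pro-rata amounts: Unit 3B 7,438/18,494 × $880,500 = 354,123.45; Unit 2C 1,951/18,494 × $880,500 = 92,887.18; Unit 2B 8,592/18,494 × $880,500 = 409,065.43; Unit 1B 513/18,494 × $880,500 = 24,423.95.
Rounded to nearest $50: Unit 3B $354,100; Unit 2C $92,900; Unit 2B $409,050; Unit 1B $24,400. Sum = $880,450.
Difference $880,500 − $880,450 = +$50 applied to largest allocation (Unit 2B): Unit 2B becomes $409,100.

Unit 3B: $354,100 | Unit 2C: $92,900 | Unit 2B: $409,100 | Unit 1B: $24,400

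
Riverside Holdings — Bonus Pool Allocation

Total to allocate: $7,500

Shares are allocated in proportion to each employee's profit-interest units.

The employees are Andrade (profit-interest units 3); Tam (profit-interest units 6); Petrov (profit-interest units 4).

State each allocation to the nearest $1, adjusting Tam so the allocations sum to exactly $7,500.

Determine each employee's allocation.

Combined profit-interest units = 13.
Pro-rata amounts: Andrade 3/13 × $7,500 = 1,730.77; Tam 6/13 × $7,500 = 3,461.54; Petrov 4/13 × $7,500 = 2,307.69.
At nearest $1: Andrade $1,731; Tam $3,462; Petrov $2,308. Sum = $7,501.
Difference $7,500 − $7,501 = −$1 applied to Tam: Tam becomes $3,461.

Andrade: $1,731; Tam: $3,461; Petrov: $2,308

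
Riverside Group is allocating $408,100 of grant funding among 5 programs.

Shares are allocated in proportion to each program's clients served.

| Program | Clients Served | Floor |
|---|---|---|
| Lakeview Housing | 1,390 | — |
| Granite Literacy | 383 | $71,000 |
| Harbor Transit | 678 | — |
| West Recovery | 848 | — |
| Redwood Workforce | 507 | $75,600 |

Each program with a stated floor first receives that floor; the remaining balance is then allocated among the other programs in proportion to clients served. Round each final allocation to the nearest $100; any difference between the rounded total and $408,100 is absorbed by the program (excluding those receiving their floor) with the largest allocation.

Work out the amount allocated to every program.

Fund the minimums — Granite Literacy $71,000; Redwood Workforce $75,600. Remaining pool $261,500.
Remaining pool split over remaining clients served 2,916: Lakeview Housing 124,651.92 → $124,700; Harbor Transit 60,801.44 → $60,800; West Recovery 76,046.64 → $76,000.

Lakeview Housing: $124,700; Granite Literacy: $71,000; Harbor Transit: $60,800; West Recovery: $76,000; Redwood Workforce: $75,600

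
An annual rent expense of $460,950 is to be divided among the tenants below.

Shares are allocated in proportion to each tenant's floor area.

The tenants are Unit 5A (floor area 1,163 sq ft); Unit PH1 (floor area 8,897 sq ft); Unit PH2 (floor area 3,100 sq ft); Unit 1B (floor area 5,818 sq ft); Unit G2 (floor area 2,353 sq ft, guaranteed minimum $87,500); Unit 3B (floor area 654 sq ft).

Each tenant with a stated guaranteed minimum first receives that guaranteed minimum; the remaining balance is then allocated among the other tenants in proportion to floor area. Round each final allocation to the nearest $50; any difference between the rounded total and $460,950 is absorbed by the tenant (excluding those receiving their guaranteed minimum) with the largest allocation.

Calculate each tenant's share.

Guaranteed amounts: Unit G2 $87,500. Balance $373,450.
Balance split over remaining floor area 19,632: Unit 5A 22,123.18 → $22,100; Unit PH1 169,243.31 → $169,250; Unit PH2 58,969.79 → $58,950; Unit 1B 110,672.99 → $110,650; Unit 3B 12,440.72 → $12,450.
Rounding difference +$50 applied to Unit PH1 → $169,300.

Unit 5A: $22,100; Unit PH1: $169,300; Unit PH2: $58,950; Unit 1B: $110,650; Unit G2: $87,500; Unit 3B: $12,450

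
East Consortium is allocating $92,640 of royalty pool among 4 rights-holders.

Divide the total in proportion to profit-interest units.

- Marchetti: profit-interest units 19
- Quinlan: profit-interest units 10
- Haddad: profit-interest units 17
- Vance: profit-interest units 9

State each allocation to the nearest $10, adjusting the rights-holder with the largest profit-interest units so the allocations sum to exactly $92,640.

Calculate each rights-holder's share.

Marchetti: $32,010 | Quinlan: $16,840 | Haddad: $28,630 | Vance: $15,160

Total profit-interest units = 55.
Raw shares: Marchetti 19/55 × $92,640 = 32,002.91; Quinlan 10/55 × $92,640 = 16,843.64; Haddad 17/55 × $92,640 = 28,634.18; Vance 9/55 × $92,640 = 15,159.27.
After rounding ($10): Marchetti $32,000; Quinlan $16,840; Haddad $28,630; Vance $15,160. Sum = $92,630.
Difference $92,640 − $92,630 = +$10 applied to largest profit-interest units (Marchetti): Marchetti becomes $32,010.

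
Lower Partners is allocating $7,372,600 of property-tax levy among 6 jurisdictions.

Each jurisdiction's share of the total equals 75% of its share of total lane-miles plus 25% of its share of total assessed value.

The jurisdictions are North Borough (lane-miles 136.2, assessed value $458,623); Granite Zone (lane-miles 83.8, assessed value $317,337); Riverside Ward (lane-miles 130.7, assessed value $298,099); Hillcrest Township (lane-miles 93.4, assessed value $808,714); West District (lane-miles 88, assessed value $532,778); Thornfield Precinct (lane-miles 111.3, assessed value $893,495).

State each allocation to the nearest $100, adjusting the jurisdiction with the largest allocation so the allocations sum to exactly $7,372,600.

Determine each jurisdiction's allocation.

North Borough: $1,426,000 | Granite Zone: $896,900 | Riverside Ward: $1,289,300 | Hillcrest Township: $1,253,100 | West District: $1,053,000 | Thornfield Precinct: $1,454,300

Totals — lane-miles 643.4, assessed value 3,309,046.
Combined weights (75% lane-miles + 25% assessed value): North Borough 0.1934; Granite Zone 0.1217; Riverside Ward 0.1749; Hillcrest Township 0.1700; West District 0.1428; Thornfield Precinct 0.1972.
Proportional shares: North Borough 1,425,972.29; Granite Zone 896,944.17; Riverside Ward 1,289,292.27; Hillcrest Township 1,253,146.30; West District 1,053,040.81; Thornfield Precinct 1,454,204.17.
Rounded to nearest $100: North Borough $1,426,000; Granite Zone $896,900; Riverside Ward $1,289,300; Hillcrest Township $1,253,100; West District $1,053,000; Thornfield Precinct $1,454,200. Sum = $7,372,500.
Difference $7,372,600 − $7,372,500 = +$100 applied to largest allocation (Thornfield Precinct): Thornfield Precinct becomes $1,454,300.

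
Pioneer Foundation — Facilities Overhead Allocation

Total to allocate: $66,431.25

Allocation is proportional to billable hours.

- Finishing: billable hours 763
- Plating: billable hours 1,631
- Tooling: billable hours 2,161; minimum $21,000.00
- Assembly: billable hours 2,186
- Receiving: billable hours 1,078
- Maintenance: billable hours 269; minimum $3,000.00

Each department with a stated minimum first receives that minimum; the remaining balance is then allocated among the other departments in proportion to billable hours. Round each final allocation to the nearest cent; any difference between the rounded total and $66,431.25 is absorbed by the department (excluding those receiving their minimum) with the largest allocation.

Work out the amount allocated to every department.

Finishing: $5,721.99; Plating: $12,231.42; Tooling: $21,000.00; Assembly: $16,393.55; Receiving: $8,084.29; Maintenance: $3,000.00

Minimums first: Tooling $21,000.00; Maintenance $3,000.00. Residual $42,431.25.
Residual split over remaining billable hours 5,658: Finishing 5,721.9943 → $5,721.99; Plating 12,231.4190 → $12,231.42; Assembly 16,393.5512 → $16,393.55; Receiving 8,084.2855 → $8,084.29.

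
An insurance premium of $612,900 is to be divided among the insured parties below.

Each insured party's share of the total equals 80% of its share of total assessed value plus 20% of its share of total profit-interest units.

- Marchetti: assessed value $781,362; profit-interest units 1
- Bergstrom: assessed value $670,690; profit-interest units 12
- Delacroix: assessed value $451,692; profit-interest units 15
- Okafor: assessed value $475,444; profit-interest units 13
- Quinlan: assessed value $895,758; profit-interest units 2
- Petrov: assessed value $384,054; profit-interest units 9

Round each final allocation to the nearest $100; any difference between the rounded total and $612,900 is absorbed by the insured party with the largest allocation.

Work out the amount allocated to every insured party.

Marchetti: $107,100 · Bergstrom: $118,200 · Delacroix: $95,900 · Okafor: $94,400 · Quinlan: $124,600 · Petrov: $72,700

Totals — assessed value 3,659,000, profit-interest units 52.
Combined weights (80% assessed value + 20% profit-interest units): Marchetti 0.1747; Bergstrom 0.1928; Delacroix 0.1564; Okafor 0.1540; Quinlan 0.2035; Petrov 0.1186.
Raw shares: Marchetti 107,062.81; Bergstrom 118,162.72; Delacroix 95,888.07; Okafor 94,356.32; Quinlan 124,749.61; Petrov 72,680.47.
After rounding ($100): Marchetti $107,100; Bergstrom $118,200; Delacroix $95,900; Okafor $94,400; Quinlan $124,700; Petrov $72,700. Sum = $613,000.
Difference $612,900 − $613,000 = −$100 applied to largest allocation (Quinlan): Quinlan becomes $124,600.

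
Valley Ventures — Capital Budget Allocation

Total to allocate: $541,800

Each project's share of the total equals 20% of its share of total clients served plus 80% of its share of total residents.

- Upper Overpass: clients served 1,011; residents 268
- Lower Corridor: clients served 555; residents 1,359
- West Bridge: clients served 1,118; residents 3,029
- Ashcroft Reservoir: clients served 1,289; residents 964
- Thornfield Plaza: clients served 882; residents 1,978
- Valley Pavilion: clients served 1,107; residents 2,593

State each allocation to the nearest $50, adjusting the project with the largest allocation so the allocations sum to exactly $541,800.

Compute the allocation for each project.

Clients served total 5,962; residents total 10,191.
Blended shares (20% clients served + 80% residents): Upper Overpass 0.0550; Lower Corridor 0.1253; West Bridge 0.2753; Ashcroft Reservoir 0.1189; Thornfield Plaza 0.1849; Valley Pavilion 0.2407.
Unrounded shares: Upper Overpass 29,773.52; Lower Corridor 67,887.69; West Bridge 149,148.13; Ashcroft Reservoir 64,428.22; Thornfield Plaza 100,158.04; Valley Pavilion 130,404.40.
Rounded to nearest $50: Upper Overpass $29,750; Lower Corridor $67,900; West Bridge $149,150; Ashcroft Reservoir $64,450; Thornfield Plaza $100,150; Valley Pavilion $130,400. Sum = $541,800.
Rounded total matches; no reconciliation needed.

Upper Overpass: $29,750 | Lower Corridor: $67,900 | West Bridge: $149,150 | Ashcroft Reservoir: $64,450 | Thornfield Plaza: $100,150 | Valley Pavilion: $130,400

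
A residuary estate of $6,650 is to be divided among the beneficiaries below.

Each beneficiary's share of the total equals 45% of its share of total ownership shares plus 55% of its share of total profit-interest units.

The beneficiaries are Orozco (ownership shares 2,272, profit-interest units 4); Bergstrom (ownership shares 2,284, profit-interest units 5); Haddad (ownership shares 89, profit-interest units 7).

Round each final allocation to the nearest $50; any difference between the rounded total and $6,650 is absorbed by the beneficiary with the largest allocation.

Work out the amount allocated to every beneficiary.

Totals — ownership shares 4,645, profit-interest units 16.
Combined weights (45% ownership shares + 55% profit-interest units): Orozco 0.3576; Bergstrom 0.3931; Haddad 0.2492.
Proportional shares: Orozco 2,378.09; Bergstrom 2,614.42; Haddad 1,657.49.
Rounded to nearest $50: Orozco $2,400; Bergstrom $2,600; Haddad $1,650. Sum = $6,650.
Rounded total matches; no reconciliation needed.

Orozco: $2,400; Bergstrom: $2,600; Haddad: $1,650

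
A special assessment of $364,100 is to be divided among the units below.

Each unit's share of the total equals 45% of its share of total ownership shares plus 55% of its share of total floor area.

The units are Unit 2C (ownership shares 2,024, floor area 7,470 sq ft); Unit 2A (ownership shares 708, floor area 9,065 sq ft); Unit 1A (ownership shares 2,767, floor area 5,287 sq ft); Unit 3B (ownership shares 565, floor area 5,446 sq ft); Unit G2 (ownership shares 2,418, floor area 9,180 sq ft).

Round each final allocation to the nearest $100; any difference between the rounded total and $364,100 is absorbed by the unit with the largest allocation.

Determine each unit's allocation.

Unit 2C: $80,100 | Unit 2A: $63,500 | Unit 1A: $82,500 | Unit 3B: $40,800 | Unit G2: $97,200

Totals — ownership shares 8,482, floor area 36,448.
Blended shares (45% ownership shares + 55% floor area): Unit 2C 0.2201; Unit 2A 0.1744; Unit 1A 0.2266; Unit 3B 0.1122; Unit G2 0.2668.
Unrounded shares: Unit 2C 80,139.35; Unit 2A 63,481.81; Unit 1A 82,497.74; Unit 3B 40,835.76; Unit G2 97,145.35.
At nearest $100: Unit 2C $80,100; Unit 2A $63,500; Unit 1A $82,500; Unit 3B $40,800; Unit G2 $97,100. Sum = $364,000.
Difference $364,100 − $364,000 = +$100 applied to largest allocation (Unit G2): Unit G2 becomes $97,200.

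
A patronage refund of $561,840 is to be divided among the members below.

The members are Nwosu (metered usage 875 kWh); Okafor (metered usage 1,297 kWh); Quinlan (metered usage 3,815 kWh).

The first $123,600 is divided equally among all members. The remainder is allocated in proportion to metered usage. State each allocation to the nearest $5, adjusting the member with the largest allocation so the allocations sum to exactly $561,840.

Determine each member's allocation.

Equal tier: $123,600 ÷ 3 = $41,200 apiece.
Remainder $438,240 by metered usage (total 5,987): Nwosu 64,048.77 → $64,050; Okafor 94,938.58 → $94,940; Quinlan 279,252.65 → $279,255.
Rounding difference −$5 on remainder applied to Quinlan.
Totals: Nwosu $41,200 + $64,050 = $105,250; Okafor $41,200 + $94,940 = $136,140; Quinlan $41,200 + $279,250 = $320,450.

Nwosu: $105,250 | Okafor: $136,140 | Quinlan: $320,450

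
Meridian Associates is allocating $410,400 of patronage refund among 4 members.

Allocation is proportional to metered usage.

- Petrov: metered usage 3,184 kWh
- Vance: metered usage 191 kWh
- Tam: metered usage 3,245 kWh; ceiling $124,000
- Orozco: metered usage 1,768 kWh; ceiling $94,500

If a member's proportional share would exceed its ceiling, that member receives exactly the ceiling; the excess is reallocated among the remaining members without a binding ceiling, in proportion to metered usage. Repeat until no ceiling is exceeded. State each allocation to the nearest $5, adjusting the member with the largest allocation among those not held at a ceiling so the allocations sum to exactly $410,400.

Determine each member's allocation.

Metered usage total: 8,388.
Proportional shares (ignoring caps): Petrov 155,783.69; Vance 9,345.06; Tam 158,768.24; Orozco 86,503.00.
Capped: Tam ($124,000); balance $286,400 reallocated over remaining metered usage 5,143.
Capped: Orozco ($94,500); balance $191,900 reallocated over remaining metered usage 3,375.
Redistributed shares: Petrov 181,039.88 → $181,040; Vance 10,860.12 → $10,860.

Petrov: $181,040 · Vance: $10,860 · Tam: $124,000 · Orozco: $94,500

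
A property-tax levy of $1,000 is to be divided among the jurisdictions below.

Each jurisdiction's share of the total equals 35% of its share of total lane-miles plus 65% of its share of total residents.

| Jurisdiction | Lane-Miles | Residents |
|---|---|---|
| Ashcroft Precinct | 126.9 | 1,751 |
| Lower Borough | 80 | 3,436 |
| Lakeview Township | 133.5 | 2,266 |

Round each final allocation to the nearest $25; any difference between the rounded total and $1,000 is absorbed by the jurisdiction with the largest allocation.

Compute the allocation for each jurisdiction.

Totals — lane-miles 340.4, residents 7,453.
Combined weights (35% lane-miles + 65% residents): Ashcroft Precinct 0.2832; Lower Borough 0.3819; Lakeview Township 0.3349.
Pro-rata amounts: Ashcroft Precinct 283.19; Lower Borough 381.92; Lakeview Township 334.89.
At nearest $25: Ashcroft Precinct $275; Lower Borough $375; Lakeview Township $325. Sum = $975.
Difference $1,000 − $975 = +$25 applied to largest allocation (Lower Borough): Lower Borough becomes $400.

Ashcroft Precinct: $275 | Lower Borough: $400 | Lakeview Township: $325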